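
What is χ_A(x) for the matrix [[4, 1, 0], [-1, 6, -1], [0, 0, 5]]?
xI - A = [[x - 4, -1, 0], [1, x - 6, 1], [0, 0, x - 5]].

Expanding det(xI - A) along the first row:
det(xI - A) = + (x - 4)·det([[x - 6, 1], [0, x - 5]]) - (-1)·det([[1, 1], [0, x - 5]]) + (0)·det([[1, x - 6], [0, 0]]).

Evaluating gives χ_A(x) = x^3 - 15x^2 + 75x - 125 = (x - 5)^3.

χ_A(x) = (x - 5)^3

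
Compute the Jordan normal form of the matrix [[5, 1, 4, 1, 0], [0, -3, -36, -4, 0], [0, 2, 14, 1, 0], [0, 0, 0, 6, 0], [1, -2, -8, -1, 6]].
J = [[5, 1, 0, 0, 0], [0, 5, 0, 0, 0], [0, 0, 6, 1, 0], [0, 0, 0, 6, 0], [0, 0, 0, 0, 6]]

The characteristic polynomial is det(xI - A) = (x - 6)^3(x - 5)^2, so the eigenvalues are 5 (algebraic multiplicity 2), 6 (algebraic multiplicity 3).

For λ = 5: rank(A - 5I) = 4, rank((A - 5I)^2) = 3. The eigenspace has dimension 5 - 4 = 1, so there is 1 Jordan block; the rank sequence gives block sizes [2].

For λ = 6: rank(A - 6I) = 3, rank((A - 6I)^2) = 2. The eigenspace has dimension 5 - 3 = 2, so there are 2 Jordan blocks; the rank sequence gives block sizes [2, 1].

Assembling the blocks gives the Jordan form J above.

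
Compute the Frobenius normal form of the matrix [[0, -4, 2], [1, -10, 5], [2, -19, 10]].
The invariant factors of A (the non-unit diagonal entries of the Smith normal form of xI - A over ℚ[x]) are (x + 2)(x^2 - 2x - 1), each dividing the next. The characteristic polynomial is their product, (x + 2)(x^2 - 2x - 1).

The rational canonical form is the block-diagonal matrix of companion matrices C(f_i):
R = [[0, 0, 2], [1, 0, 5], [0, 1, 0]].

Note the characteristic polynomial does not split into linear factors over ℚ, so A has no Jordan form over ℚ; the rational canonical form exists over any field.

R = [[0, 0, 2], [1, 0, 5], [0, 1, 0]]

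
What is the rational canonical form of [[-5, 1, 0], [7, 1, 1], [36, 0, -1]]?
R = [[0, 0, 48], [1, 0, 8], [0, 1, -5]]

The invariant factors of A (the non-unit diagonal entries of the Smith normal form of xI - A over ℚ[x]) are (x - 3)(x + 4)^2, each dividing the next. The characteristic polynomial is their product, (x - 3)(x + 4)^2.

The rational canonical form is the block-diagonal matrix of companion matrices C(f_i):
R = [[0, 0, 48], [1, 0, 8], [0, 1, -5]].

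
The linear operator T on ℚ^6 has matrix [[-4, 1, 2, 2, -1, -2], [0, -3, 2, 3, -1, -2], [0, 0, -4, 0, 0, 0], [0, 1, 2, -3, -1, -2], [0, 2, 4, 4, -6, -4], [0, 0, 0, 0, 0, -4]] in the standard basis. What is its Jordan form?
The characteristic polynomial is det(xI - A) = (x + 4)^6, so the eigenvalues are -4 (algebraic multiplicity 6).

For λ = -4: rank(A + 4I) = 2, rank((A + 4I)^2) = 1, rank((A + 4I)^3) = 0. The eigenspace has dimension 6 - 2 = 4, so there are 4 Jordan blocks; the rank sequence gives block sizes [3, 1, 1, 1].

Assembling the blocks gives the Jordan form J above.

J = [[-4, 1, 0, 0, 0, 0], [0, -4, 1, 0, 0, 0], [0, 0, -4, 0, 0, 0], [0, 0, 0, -4, 0, 0], [0, 0, 0, 0, -4, 0], [0, 0, 0, 0, 0, -4]]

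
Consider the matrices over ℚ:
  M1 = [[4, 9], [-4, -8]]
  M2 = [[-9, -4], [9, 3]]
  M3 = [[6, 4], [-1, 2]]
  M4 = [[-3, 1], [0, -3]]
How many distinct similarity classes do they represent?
3 classes: {M1}, {M2, M4}, {M3}

Characteristic polynomials: χ_{M1} = (x + 2)^2, χ_{M2} = (x + 3)^2, χ_{M3} = (x - 4)^2, χ_{M4} = (x + 3)^2.

{M1}: invariant factors (x + 2)^2.

{M2, M4}: invariant factors (x + 3)^2.

{M3}: invariant factors (x - 4)^2.

Matrices are similar if and only if their invariant-factor lists agree; the partition into similarity classes is {M1}, {M2, M4}, {M3}.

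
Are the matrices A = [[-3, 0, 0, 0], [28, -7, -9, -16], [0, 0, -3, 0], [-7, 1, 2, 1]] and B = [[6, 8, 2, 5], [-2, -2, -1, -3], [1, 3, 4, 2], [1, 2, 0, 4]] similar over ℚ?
No.

trace(A) = -12 but trace(B) = 12. The trace is a similarity invariant, so A and B are not similar.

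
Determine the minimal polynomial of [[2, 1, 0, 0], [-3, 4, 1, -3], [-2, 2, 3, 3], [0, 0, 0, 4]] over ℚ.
The characteristic polynomial factors as (x - 4)(x - 3)^3. The minimal polynomial is ∏(x - λ)^{k_λ} where k_λ is the size of the largest Jordan block at λ.

For λ = 3: rank(A - 3I) = 3, and the largest Jordan block has size 3 (the smallest k with rank((A - 3I)^k) = rank((A - 3I)^(k+1))).
For λ = 4: rank(A - 4I) = 3, and the largest Jordan block has size 1 (the smallest k with rank((A - 4I)^k) = rank((A - 4I)^(k+1))).

So m_A(x) = (x - 4)(x - 3)^3.

m_A(x) = (x - 4)(x - 3)^3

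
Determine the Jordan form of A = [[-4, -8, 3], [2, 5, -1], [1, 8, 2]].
The characteristic polynomial is det(xI - A) = (x - 1)^3, so the eigenvalues are 1 (algebraic multiplicity 3).

For λ = 1: rank(A - I) = 2, rank((A - I)^2) = 1, rank((A - I)^3) = 0. The eigenspace has dimension 3 - 2 = 1, so there is 1 Jordan block; the rank sequence gives block sizes [3].

Assembling the blocks gives the Jordan form J above.

J = [[1, 1, 0], [0, 1, 1], [0, 0, 1]]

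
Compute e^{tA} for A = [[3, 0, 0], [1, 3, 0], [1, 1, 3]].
e^{tA} = [[e^{3*t}, 0, 0], [t*e^{3*t}, e^{3*t}, 0], [t*(t + 2)*e^{3*t}/2, t*e^{3*t}, e^{3*t}]]

A has Jordan form J = [[3, 1, 0], [0, 3, 1], [0, 0, 3]] with A = PJP^{-1}, so e^{tA} = P e^{tJ} P^{-1}.

For a Jordan block J_k(λ), e^{tJ_k(λ)} = e^{λt} · (I + tN + t^2 N^2/2! + ... + t^{k-1} N^{k-1}/(k-1)!) where N is the nilpotent superdiagonal part.

Assembling the blocks and conjugating back gives the entries of e^{tA} as shown above.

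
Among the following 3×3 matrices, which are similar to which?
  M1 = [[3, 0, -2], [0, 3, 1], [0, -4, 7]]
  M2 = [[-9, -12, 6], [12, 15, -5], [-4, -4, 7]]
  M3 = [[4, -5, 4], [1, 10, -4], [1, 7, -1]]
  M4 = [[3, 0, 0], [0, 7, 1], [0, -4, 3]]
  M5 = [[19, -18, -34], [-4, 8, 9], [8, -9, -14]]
Characteristic polynomials: χ_{M1} = (x - 5)^2(x - 3), χ_{M2} = (x - 5)^2(x - 3), χ_{M3} = (x - 5)^2(x - 3), χ_{M4} = (x - 5)^2(x - 3), χ_{M5} = (x - 5)^2(x - 3).

{M1, M2, M3, M4, M5}: invariant factors (x - 5)^2(x - 3).

Matrices are similar if and only if their invariant-factor lists agree; the partition into similarity classes is {M1, M2, M3, M4, M5}.

1 class: {M1, M2, M3, M4, M5}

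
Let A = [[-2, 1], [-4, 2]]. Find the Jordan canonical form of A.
The characteristic polynomial is det(xI - A) = x^2, so the eigenvalues are 0 (algebraic multiplicity 2).

For λ = 0: rank(A) = 1, rank(A^2) = 0. The eigenspace has dimension 2 - 1 = 1, so there is 1 Jordan block; the rank sequence gives block sizes [2].

Assembling the blocks gives the Jordan form J above.

J = [[0, 1], [0, 0]]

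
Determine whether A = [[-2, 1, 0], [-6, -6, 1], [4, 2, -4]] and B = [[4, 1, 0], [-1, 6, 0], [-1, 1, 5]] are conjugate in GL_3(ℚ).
trace(A) = -12 but trace(B) = 15. The trace is a similarity invariant, so A and B are not similar.

No.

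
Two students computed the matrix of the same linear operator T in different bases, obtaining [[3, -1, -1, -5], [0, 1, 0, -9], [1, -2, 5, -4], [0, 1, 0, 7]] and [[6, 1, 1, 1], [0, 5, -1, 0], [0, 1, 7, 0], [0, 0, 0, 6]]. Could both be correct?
No.

trace(A) = 16 but trace(B) = 24. The trace is a similarity invariant, so A and B are not similar.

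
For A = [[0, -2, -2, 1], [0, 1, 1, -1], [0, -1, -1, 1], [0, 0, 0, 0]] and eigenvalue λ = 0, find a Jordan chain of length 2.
We seek v_1 ∈ ker(A^2) \ ker(A), then set v_{i+1} = A v_i.

One such chain is v_1 = [[0, 1, 0, 1]]^T, v_2 = [[-1, 0, 0, 0]]^T. Check: A v_2 = [[0, 0, 0, 0]]^T = 0.

v_1 = [[0, 1, 0, 1]]^T, v_2 = [[-1, 0, 0, 0]]^T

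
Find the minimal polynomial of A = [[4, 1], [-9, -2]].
m_A(x) = (x - 1)^2

The characteristic polynomial factors as (x - 1)^2. The minimal polynomial is ∏(x - λ)^{k_λ} where k_λ is the size of the largest Jordan block at λ.

For λ = 1: rank(A - I) = 1, and the largest Jordan block has size 2 (the smallest k with rank((A - I)^k) = rank((A - I)^(k+1))).

So m_A(x) = (x - 1)^2.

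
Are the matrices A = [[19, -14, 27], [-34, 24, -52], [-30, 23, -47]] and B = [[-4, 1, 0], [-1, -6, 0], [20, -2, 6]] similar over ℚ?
Yes.

Two matrices over a field are similar if and only if they have the same invariant factors.

Both A and B have characteristic polynomial (x - 6)(x + 5)^2 and minimal polynomial (x - 6)(x + 5)^2. Computing further, both have invariant factors (x - 6)(x + 5)^2. Hence A and B are similar.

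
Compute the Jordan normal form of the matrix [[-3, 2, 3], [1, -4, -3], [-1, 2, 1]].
The characteristic polynomial is det(xI - A) = (x + 2)^3, so the eigenvalues are -2 (algebraic multiplicity 3).

For λ = -2: rank(A + 2I) = 1, rank((A + 2I)^2) = 0. The eigenspace has dimension 3 - 1 = 2, so there are 2 Jordan blocks; the rank sequence gives block sizes [2, 1].

Assembling the blocks gives the Jordan form J above.

J = [[-2, 1, 0], [0, -2, 0], [0, 0, -2]]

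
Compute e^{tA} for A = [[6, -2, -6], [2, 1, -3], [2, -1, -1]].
e^{tA} = [[(4*t + 1)*e^{2*t}, -2*t*e^{2*t}, -6*t*e^{2*t}], [2*t*e^{2*t}, (1 - t)*e^{2*t}, -3*t*e^{2*t}], [2*t*e^{2*t}, -t*e^{2*t}, (1 - 3*t)*e^{2*t}]]

A has Jordan form J = [[2, 1, 0], [0, 2, 0], [0, 0, 2]] with A = PJP^{-1}, so e^{tA} = P e^{tJ} P^{-1}.

For a Jordan block J_k(λ), e^{tJ_k(λ)} = e^{λt} · (I + tN + t^2 N^2/2! + ... + t^{k-1} N^{k-1}/(k-1)!) where N is the nilpotent superdiagonal part.

Assembling the blocks and conjugating back gives the entries of e^{tA} as shown above.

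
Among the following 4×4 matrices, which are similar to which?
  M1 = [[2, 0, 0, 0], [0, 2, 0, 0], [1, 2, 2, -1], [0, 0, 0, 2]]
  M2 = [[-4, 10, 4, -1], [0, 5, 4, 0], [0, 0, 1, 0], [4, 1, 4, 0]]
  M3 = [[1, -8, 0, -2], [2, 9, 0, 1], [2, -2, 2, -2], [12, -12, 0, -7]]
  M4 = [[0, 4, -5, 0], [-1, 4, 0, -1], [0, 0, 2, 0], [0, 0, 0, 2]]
4 classes: {M1}, {M2}, {M3}, {M4}

Characteristic polynomials: χ_{M1} = (x - 2)^4, χ_{M2} = (x - 5)(x - 1)(x + 2)^2, χ_{M3} = (x - 5)(x - 2)(x + 1)^2, χ_{M4} = (x - 2)^4.

{M1}: invariant factors x - 2, x - 2, (x - 2)^2.

{M2}: invariant factors (x - 5)(x - 1)(x + 2)^2.

{M3}: invariant factors (x - 5)(x - 2)(x + 1)^2.

{M4}: invariant factors x - 2, (x - 2)^3.

Matrices are similar if and only if their invariant-factor lists agree; the partition into similarity classes is {M1}, {M2}, {M3}, {M4}.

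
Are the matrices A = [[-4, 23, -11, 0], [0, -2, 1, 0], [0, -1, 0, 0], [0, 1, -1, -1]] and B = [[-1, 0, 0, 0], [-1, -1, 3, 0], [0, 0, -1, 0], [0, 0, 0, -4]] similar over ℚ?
Yes.

Two matrices over a field are similar if and only if they have the same invariant factors.

Both A and B have characteristic polynomial (x + 1)^3(x + 4) and minimal polynomial (x + 1)^2(x + 4). Computing further, both have invariant factors x + 1, (x + 1)^2(x + 4). Hence A and B are similar.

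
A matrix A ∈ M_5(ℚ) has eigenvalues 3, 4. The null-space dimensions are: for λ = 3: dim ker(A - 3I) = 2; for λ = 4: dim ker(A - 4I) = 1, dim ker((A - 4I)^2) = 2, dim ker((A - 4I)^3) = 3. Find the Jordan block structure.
λ = 3: successive nullity increments [2] count blocks of size ≥ k; block sizes are [1, 1].
λ = 4: successive nullity increments [1, 1, 1] count blocks of size ≥ k; block sizes are [3].

Jordan blocks: (3, 1), (3, 1), (4, 3)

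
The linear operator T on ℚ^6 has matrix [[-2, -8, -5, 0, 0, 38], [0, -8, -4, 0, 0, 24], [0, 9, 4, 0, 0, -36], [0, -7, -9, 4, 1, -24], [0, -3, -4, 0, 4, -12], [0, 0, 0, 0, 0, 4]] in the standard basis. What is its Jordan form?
J = [[-2, 1, 0, 0, 0, 0], [0, -2, 1, 0, 0, 0], [0, 0, -2, 0, 0, 0], [0, 0, 0, 4, 1, 0], [0, 0, 0, 0, 4, 0], [0, 0, 0, 0, 0, 4]]

The characteristic polynomial is det(xI - A) = (x - 4)^3(x + 2)^3, so the eigenvalues are -2 (algebraic multiplicity 3), 4 (algebraic multiplicity 3).

For λ = -2: rank(A + 2I) = 5, rank((A + 2I)^2) = 4, rank((A + 2I)^3) = 3. The eigenspace has dimension 6 - 5 = 1, so there is 1 Jordan block; the rank sequence gives block sizes [3].

For λ = 4: rank(A - 4I) = 4, rank((A - 4I)^2) = 3. The eigenspace has dimension 6 - 4 = 2, so there are 2 Jordan blocks; the rank sequence gives block sizes [2, 1].

Assembling the blocks gives the Jordan form J above.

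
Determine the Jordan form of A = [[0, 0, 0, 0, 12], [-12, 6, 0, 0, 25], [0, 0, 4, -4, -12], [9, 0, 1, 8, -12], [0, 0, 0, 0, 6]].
The characteristic polynomial is det(xI - A) = x(x - 6)^4, so the eigenvalues are 0 (algebraic multiplicity 1), 6 (algebraic multiplicity 4).

For λ = 0: algebraic multiplicity 1 gives one 1×1 block.

For λ = 6: rank(A - 6I) = 3, rank((A - 6I)^2) = 1. The eigenspace has dimension 5 - 3 = 2, so there are 2 Jordan blocks; the rank sequence gives block sizes [2, 2].

Assembling the blocks gives the Jordan form J above.

J = [[0, 0, 0, 0, 0], [0, 6, 1, 0, 0], [0, 0, 6, 0, 0], [0, 0, 0, 6, 1], [0, 0, 0, 0, 6]]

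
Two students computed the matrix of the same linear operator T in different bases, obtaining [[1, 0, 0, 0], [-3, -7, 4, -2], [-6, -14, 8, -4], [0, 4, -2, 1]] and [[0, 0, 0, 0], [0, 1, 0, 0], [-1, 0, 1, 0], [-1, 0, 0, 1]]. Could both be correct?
No.

Both have characteristic polynomial x(x - 1)^3, but the minimal polynomial of A is x(x - 1)^2 while the minimal polynomial of B is x(x - 1). The minimal polynomial is a similarity invariant, so A and B are not similar.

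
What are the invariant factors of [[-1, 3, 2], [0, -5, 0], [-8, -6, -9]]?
x + 5, (x + 5)^2

The Jordan structure of A has elementary divisors (x + 5)^2, (x + 5). Arranging the block sizes at each eigenvalue in decreasing order and taking row products gives the invariant factors.

Invariant factors (smallest first, each dividing the next): x + 5, (x + 5)^2.

Check: the last factor (x + 5)^2 is the minimal polynomial, and the product (x + 5)^3 is the characteristic polynomial.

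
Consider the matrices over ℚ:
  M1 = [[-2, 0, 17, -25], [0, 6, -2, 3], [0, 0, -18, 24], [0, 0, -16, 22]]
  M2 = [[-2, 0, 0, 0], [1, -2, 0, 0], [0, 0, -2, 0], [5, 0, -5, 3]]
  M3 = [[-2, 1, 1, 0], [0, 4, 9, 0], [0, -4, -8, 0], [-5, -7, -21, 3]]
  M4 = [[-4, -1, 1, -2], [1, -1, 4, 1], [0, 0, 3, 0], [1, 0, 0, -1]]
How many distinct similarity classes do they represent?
Characteristic polynomials: χ_{M1} = (x - 6)^2(x + 2)^2, χ_{M2} = (x - 3)(x + 2)^3, χ_{M3} = (x - 3)(x + 2)^3, χ_{M4} = (x - 3)(x + 2)^3.

{M1}: invariant factors (x - 6)^2(x + 2)^2.

{M2}: invariant factors x + 2, (x - 3)(x + 2)^2.

{M3, M4}: invariant factors (x - 3)(x + 2)^3.

Matrices are similar if and only if their invariant-factor lists agree; the partition into similarity classes is {M1}, {M2}, {M3, M4}.

3 classes: {M1}, {M2}, {M3, M4}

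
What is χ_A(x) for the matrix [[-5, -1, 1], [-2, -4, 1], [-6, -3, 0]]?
xI - A = [[x + 5, 1, -1], [2, x + 4, -1], [6, 3, x]].

Expanding det(xI - A) along the first row:
det(xI - A) = + (x + 5)·det([[x + 4, -1], [3, x]]) - (1)·det([[2, -1], [6, x]]) + (-1)·det([[2, x + 4], [6, 3]]).

Evaluating gives χ_A(x) = x^3 + 9x^2 + 27x + 27 = (x + 3)^3.

χ_A(x) = (x + 3)^3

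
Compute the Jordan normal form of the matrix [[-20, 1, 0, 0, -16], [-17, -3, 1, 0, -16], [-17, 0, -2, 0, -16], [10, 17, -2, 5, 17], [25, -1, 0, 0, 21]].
J = [[-3, 1, 0, 0, 0], [0, -3, 1, 0, 0], [0, 0, -3, 0, 0], [0, 0, 0, 5, 1], [0, 0, 0, 0, 5]]

The characteristic polynomial is det(xI - A) = (x - 5)^2(x + 3)^3, so the eigenvalues are -3 (algebraic multiplicity 3), 5 (algebraic multiplicity 2).

For λ = -3: rank(A + 3I) = 4, rank((A + 3I)^2) = 3, rank((A + 3I)^3) = 2. The eigenspace has dimension 5 - 4 = 1, so there is 1 Jordan block; the rank sequence gives block sizes [3].

For λ = 5: rank(A - 5I) = 4, rank((A - 5I)^2) = 3. The eigenspace has dimension 5 - 4 = 1, so there is 1 Jordan block; the rank sequence gives block sizes [2].

Assembling the blocks gives the Jordan form J above.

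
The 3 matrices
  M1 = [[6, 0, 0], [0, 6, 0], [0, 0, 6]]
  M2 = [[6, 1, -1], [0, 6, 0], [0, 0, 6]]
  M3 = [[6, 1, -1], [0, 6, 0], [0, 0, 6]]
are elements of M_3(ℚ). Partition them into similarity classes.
2 classes: {M1}, {M2, M3}

Characteristic polynomials: χ_{M1} = (x - 6)^3, χ_{M2} = (x - 6)^3, χ_{M3} = (x - 6)^3.

{M1}: invariant factors x - 6, x - 6, x - 6.

{M2, M3}: invariant factors x - 6, (x - 6)^2.

Matrices are similar if and only if their invariant-factor lists agree; the partition into similarity classes is {M1}, {M2, M3}.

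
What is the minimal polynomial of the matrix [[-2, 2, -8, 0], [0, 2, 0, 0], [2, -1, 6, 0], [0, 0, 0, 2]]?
The characteristic polynomial factors as (x - 2)^4. The minimal polynomial is ∏(x - λ)^{k_λ} where k_λ is the size of the largest Jordan block at λ.

For λ = 2: rank(A - 2I) = 1, and the largest Jordan block has size 2 (the smallest k with rank((A - 2I)^k) = rank((A - 2I)^(k+1))).

So m_A(x) = (x - 2)^2.

m_A(x) = (x - 2)^2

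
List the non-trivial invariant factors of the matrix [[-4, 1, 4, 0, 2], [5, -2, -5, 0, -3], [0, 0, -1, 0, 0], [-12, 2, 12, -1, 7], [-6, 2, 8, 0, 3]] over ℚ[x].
(x + 1)^2, (x + 1)^3

The Jordan structure of A has elementary divisors (x + 1)^3, (x + 1)^2. Arranging the block sizes at each eigenvalue in decreasing order and taking row products gives the invariant factors.

Invariant factors (smallest first, each dividing the next): (x + 1)^2, (x + 1)^3.

Check: the last factor (x + 1)^3 is the minimal polynomial, and the product (x + 1)^5 is the characteristic polynomial.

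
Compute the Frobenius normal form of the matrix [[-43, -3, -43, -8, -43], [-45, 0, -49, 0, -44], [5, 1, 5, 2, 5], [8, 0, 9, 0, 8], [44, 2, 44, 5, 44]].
The invariant factors of A (the non-unit diagonal entries of the Smith normal form of xI - A over ℚ[x]) are (x - 4)(x - 2)(x^3 + 5), each dividing the next. The characteristic polynomial is their product, (x - 4)(x - 2)(x^3 + 5).

The rational canonical form is the block-diagonal matrix of companion matrices C(f_i):
R = [[0, 0, 0, 0, -40], [1, 0, 0, 0, 30], [0, 1, 0, 0, -5], [0, 0, 1, 0, -8], [0, 0, 0, 1, 6]].

Note the characteristic polynomial does not split into linear factors over ℚ, so A has no Jordan form over ℚ; the rational canonical form exists over any field.

R = [[0, 0, 0, 0, -40], [1, 0, 0, 0, 30], [0, 1, 0, 0, -5], [0, 0, 1, 0, -8], [0, 0, 0, 1, 6]]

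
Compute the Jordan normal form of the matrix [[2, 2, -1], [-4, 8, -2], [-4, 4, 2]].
The characteristic polynomial is det(xI - A) = (x - 4)^3, so the eigenvalues are 4 (algebraic multiplicity 3).

For λ = 4: rank(A - 4I) = 1, rank((A - 4I)^2) = 0. The eigenspace has dimension 3 - 1 = 2, so there are 2 Jordan blocks; the rank sequence gives block sizes [2, 1].

Assembling the blocks gives the Jordan form J above.

J = [[4, 1, 0], [0, 4, 0], [0, 0, 4]]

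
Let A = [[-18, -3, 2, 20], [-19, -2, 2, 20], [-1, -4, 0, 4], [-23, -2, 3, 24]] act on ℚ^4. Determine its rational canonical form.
R = [[0, 0, 0, 8], [1, 0, 0, -14], [0, 1, 0, 3], [0, 0, 1, 4]]

The invariant factors of A (the non-unit diagonal entries of the Smith normal form of xI - A over ℚ[x]) are (x - 4)(x - 1)^2(x + 2), each dividing the next. The characteristic polynomial is their product, (x - 4)(x - 1)^2(x + 2).

The rational canonical form is the block-diagonal matrix of companion matrices C(f_i):
R = [[0, 0, 0, 8], [1, 0, 0, -14], [0, 1, 0, 3], [0, 0, 1, 4]].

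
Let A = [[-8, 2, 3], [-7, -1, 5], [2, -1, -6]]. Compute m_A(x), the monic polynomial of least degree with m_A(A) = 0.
m_A(x) = (x + 5)^3

The characteristic polynomial factors as (x + 5)^3. The minimal polynomial is ∏(x - λ)^{k_λ} where k_λ is the size of the largest Jordan block at λ.

For λ = -5: rank(A + 5I) = 2, and the largest Jordan block has size 3 (the smallest k with rank((A + 5I)^k) = rank((A + 5I)^(k+1))).

So m_A(x) = (x + 5)^3.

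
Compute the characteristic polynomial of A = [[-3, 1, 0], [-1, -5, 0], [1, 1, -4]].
χ_A(x) = (x + 4)^3

xI - A = [[x + 3, -1, 0], [1, x + 5, 0], [-1, -1, x + 4]].

Expanding det(xI - A) along the first row:
det(xI - A) = + (x + 3)·det([[x + 5, 0], [-1, x + 4]]) - (-1)·det([[1, 0], [-1, x + 4]]) + (0)·det([[1, x + 5], [-1, -1]]).

Evaluating gives χ_A(x) = x^3 + 12x^2 + 48x + 64 = (x + 4)^3.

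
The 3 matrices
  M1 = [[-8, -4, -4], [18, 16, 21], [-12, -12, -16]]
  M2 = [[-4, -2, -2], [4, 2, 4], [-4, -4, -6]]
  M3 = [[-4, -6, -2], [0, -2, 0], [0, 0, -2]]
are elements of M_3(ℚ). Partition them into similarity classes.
2 classes: {M1}, {M2, M3}

Characteristic polynomials: χ_{M1} = (x + 2)^2(x + 4), χ_{M2} = (x + 2)^2(x + 4), χ_{M3} = (x + 2)^2(x + 4).

{M1}: invariant factors (x + 2)^2(x + 4).

{M2, M3}: invariant factors x + 2, (x + 2)(x + 4).

Matrices are similar if and only if their invariant-factor lists agree; the partition into similarity classes is {M1}, {M2, M3}.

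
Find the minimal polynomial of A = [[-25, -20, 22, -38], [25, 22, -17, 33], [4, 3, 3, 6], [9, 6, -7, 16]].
The characteristic polynomial factors as (x - 5)^3(x - 1). The minimal polynomial is ∏(x - λ)^{k_λ} where k_λ is the size of the largest Jordan block at λ.

For λ = 1: rank(A - I) = 3, and the largest Jordan block has size 1 (the smallest k with rank((A - I)^k) = rank((A - I)^(k+1))).
For λ = 5: rank(A - 5I) = 3, and the largest Jordan block has size 3 (the smallest k with rank((A - 5I)^k) = rank((A - 5I)^(k+1))).

So m_A(x) = (x - 5)^3(x - 1).

m_A(x) = (x - 5)^3(x - 1)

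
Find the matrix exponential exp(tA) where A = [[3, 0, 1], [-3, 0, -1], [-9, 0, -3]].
e^{tA} = [[3*t + 1, 0, t], [-3*t, 1, -t], [-9*t, 0, 1 - 3*t]]

A has Jordan form J = [[0, 1, 0], [0, 0, 0], [0, 0, 0]] with A = PJP^{-1}, so e^{tA} = P e^{tJ} P^{-1}.

For a Jordan block J_k(λ), e^{tJ_k(λ)} = e^{λt} · (I + tN + t^2 N^2/2! + ... + t^{k-1} N^{k-1}/(k-1)!) where N is the nilpotent superdiagonal part.

Assembling the blocks and conjugating back gives the entries of e^{tA} as shown above.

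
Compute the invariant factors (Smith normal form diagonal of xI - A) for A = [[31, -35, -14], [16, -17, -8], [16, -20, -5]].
The Jordan structure of A has elementary divisors (x - 3)^2, (x - 3). Arranging the block sizes at each eigenvalue in decreasing order and taking row products gives the invariant factors.

Invariant factors (smallest first, each dividing the next): x - 3, (x - 3)^2.

Check: the last factor (x - 3)^2 is the minimal polynomial, and the product (x - 3)^3 is the characteristic polynomial.

x - 3, (x - 3)^2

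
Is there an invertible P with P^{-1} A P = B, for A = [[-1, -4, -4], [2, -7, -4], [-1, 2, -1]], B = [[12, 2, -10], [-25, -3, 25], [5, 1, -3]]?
No.

trace(A) = -9 but trace(B) = 6. The trace is a similarity invariant, so A and B are not similar.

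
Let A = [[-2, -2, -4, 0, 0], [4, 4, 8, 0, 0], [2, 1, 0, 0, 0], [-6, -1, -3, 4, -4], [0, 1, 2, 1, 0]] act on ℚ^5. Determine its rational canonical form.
R = [[2, 0, 0, 0, 0], [0, 0, 0, 0, 0], [0, 1, 0, 0, 0], [0, 0, 1, 0, -4], [0, 0, 0, 1, 4]]

The invariant factors of A (the non-unit diagonal entries of the Smith normal form of xI - A over ℚ[x]) are x - 2, x^2(x - 2)^2, each dividing the next. The characteristic polynomial is their product, x^2(x - 2)^3.

The rational canonical form is the block-diagonal matrix of companion matrices C(f_i):
R = [[2, 0, 0, 0, 0], [0, 0, 0, 0, 0], [0, 1, 0, 0, 0], [0, 0, 1, 0, -4], [0, 0, 0, 1, 4]].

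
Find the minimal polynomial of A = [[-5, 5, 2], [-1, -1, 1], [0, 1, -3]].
The characteristic polynomial factors as (x + 3)^3. The minimal polynomial is ∏(x - λ)^{k_λ} where k_λ is the size of the largest Jordan block at λ.

For λ = -3: rank(A + 3I) = 2, and the largest Jordan block has size 3 (the smallest k with rank((A + 3I)^k) = rank((A + 3I)^(k+1))).

So m_A(x) = (x + 3)^3.

m_A(x) = (x + 3)^3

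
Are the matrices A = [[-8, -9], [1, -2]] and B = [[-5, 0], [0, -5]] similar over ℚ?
Both have characteristic polynomial (x + 5)^2, but the minimal polynomial of A is (x + 5)^2 while the minimal polynomial of B is x + 5. The minimal polynomial is a similarity invariant, so A and B are not similar.

No.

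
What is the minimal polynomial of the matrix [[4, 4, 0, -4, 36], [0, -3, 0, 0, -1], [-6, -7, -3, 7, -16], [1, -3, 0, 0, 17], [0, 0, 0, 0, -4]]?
The characteristic polynomial factors as (x - 2)^2(x + 3)^2(x + 4). The minimal polynomial is ∏(x - λ)^{k_λ} where k_λ is the size of the largest Jordan block at λ.

For λ = -4: rank(A + 4I) = 4, and the largest Jordan block has size 1 (the smallest k with rank((A + 4I)^k) = rank((A + 4I)^(k+1))).
For λ = -3: rank(A + 3I) = 3, and the largest Jordan block has size 1 (the smallest k with rank((A + 3I)^k) = rank((A + 3I)^(k+1))).
For λ = 2: rank(A - 2I) = 4, and the largest Jordan block has size 2 (the smallest k with rank((A - 2I)^k) = rank((A - 2I)^(k+1))).

So m_A(x) = (x - 2)^2(x + 3)(x + 4).

m_A(x) = (x - 2)^2(x + 3)(x + 4)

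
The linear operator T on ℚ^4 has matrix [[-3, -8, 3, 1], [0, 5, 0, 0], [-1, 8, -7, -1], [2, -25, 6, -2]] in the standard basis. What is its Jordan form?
J = [[-4, 1, 0, 0], [0, -4, 0, 0], [0, 0, -4, 0], [0, 0, 0, 5]]

The characteristic polynomial is det(xI - A) = (x - 5)(x + 4)^3, so the eigenvalues are -4 (algebraic multiplicity 3), 5 (algebraic multiplicity 1).

For λ = -4: rank(A + 4I) = 2, rank((A + 4I)^2) = 1. The eigenspace has dimension 4 - 2 = 2, so there are 2 Jordan blocks; the rank sequence gives block sizes [2, 1].

For λ = 5: algebraic multiplicity 1 gives one 1×1 block.

Assembling the blocks gives the Jordan form J above.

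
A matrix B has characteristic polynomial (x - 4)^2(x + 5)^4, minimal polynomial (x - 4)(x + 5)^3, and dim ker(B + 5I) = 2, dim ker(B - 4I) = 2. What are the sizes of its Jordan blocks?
Jordan blocks: (-5, 3), (-5, 1), (4, 1), (4, 1)

λ = -5: algebraic multiplicity 4 (exponent in χ_B), largest block size 3 (exponent in m_B), 2 blocks (geometric multiplicity). These force block sizes [3, 1].
λ = 4: algebraic multiplicity 2 (exponent in χ_B), largest block size 1 (exponent in m_B), 2 blocks (geometric multiplicity). These force block sizes [1, 1].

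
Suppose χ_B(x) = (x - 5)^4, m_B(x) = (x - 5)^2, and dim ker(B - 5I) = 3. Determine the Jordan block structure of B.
λ = 5: algebraic multiplicity 4 (exponent in χ_B), largest block size 2 (exponent in m_B), 3 blocks (geometric multiplicity). These force block sizes [2, 1, 1].

Jordan blocks: (5, 2), (5, 1), (5, 1)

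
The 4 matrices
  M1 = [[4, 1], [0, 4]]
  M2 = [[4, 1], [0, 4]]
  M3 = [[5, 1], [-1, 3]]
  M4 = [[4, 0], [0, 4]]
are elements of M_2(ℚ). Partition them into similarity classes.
Characteristic polynomials: χ_{M1} = (x - 4)^2, χ_{M2} = (x - 4)^2, χ_{M3} = (x - 4)^2, χ_{M4} = (x - 4)^2.

{M1, M2, M3}: invariant factors (x - 4)^2.

{M4}: invariant factors x - 4, x - 4.

Matrices are similar if and only if their invariant-factor lists agree; the partition into similarity classes is {M1, M2, M3}, {M4}.

2 classes: {M1, M2, M3}, {M4}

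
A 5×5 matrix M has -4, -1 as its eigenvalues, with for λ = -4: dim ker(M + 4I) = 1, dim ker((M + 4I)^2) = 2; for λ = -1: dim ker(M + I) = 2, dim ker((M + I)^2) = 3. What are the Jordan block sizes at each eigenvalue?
λ = -4: successive nullity increments [1, 1] count blocks of size ≥ k; block sizes are [2].
λ = -1: successive nullity increments [2, 1] count blocks of size ≥ k; block sizes are [2, 1].

Jordan blocks: (-4, 2), (-1, 2), (-1, 1)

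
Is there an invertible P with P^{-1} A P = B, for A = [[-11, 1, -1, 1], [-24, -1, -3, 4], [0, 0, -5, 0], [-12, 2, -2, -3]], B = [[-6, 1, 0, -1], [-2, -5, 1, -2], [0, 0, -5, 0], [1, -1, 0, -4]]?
Yes.

Two matrices over a field are similar if and only if they have the same invariant factors.

Both A and B have characteristic polynomial (x + 5)^4 and minimal polynomial (x + 5)^3. Computing further, both have invariant factors x + 5, (x + 5)^3. Hence A and B are similar.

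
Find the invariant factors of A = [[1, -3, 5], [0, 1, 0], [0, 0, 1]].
x - 1, (x - 1)^2

The Jordan structure of A has elementary divisors (x - 1)^2, (x - 1). Arranging the block sizes at each eigenvalue in decreasing order and taking row products gives the invariant factors.

Invariant factors (smallest first, each dividing the next): x - 1, (x - 1)^2.

Check: the last factor (x - 1)^2 is the minimal polynomial, and the product (x - 1)^3 is the characteristic polynomial.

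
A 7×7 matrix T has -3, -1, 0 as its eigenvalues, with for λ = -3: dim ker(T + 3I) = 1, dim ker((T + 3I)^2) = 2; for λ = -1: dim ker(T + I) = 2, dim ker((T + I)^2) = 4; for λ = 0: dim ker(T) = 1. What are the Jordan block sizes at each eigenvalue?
λ = -3: successive nullity increments [1, 1] count blocks of size ≥ k; block sizes are [2].
λ = -1: successive nullity increments [2, 2] count blocks of size ≥ k; block sizes are [2, 2].
λ = 0: successive nullity increments [1] count blocks of size ≥ k; block sizes are [1].

Jordan blocks: (-3, 2), (-1, 2), (-1, 2), (0, 1)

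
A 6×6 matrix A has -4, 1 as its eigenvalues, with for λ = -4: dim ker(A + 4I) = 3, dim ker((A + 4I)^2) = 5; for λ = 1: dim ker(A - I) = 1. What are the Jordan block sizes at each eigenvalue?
λ = -4: successive nullity increments [3, 2] count blocks of size ≥ k; block sizes are [2, 2, 1].
λ = 1: successive nullity increments [1] count blocks of size ≥ k; block sizes are [1].

Jordan blocks: (-4, 2), (-4, 2), (-4, 1), (1, 1)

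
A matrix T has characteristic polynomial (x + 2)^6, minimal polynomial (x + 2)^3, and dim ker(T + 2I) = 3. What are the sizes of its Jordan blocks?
Jordan blocks: (-2, 3), (-2, 2), (-2, 1)

λ = -2: algebraic multiplicity 6 (exponent in χ_T), largest block size 3 (exponent in m_T), 3 blocks (geometric multiplicity). These force block sizes [3, 2, 1].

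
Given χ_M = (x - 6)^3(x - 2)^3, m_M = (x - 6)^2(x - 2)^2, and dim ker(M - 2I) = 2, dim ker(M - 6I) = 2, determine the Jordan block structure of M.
λ = 2: algebraic multiplicity 3 (exponent in χ_M), largest block size 2 (exponent in m_M), 2 blocks (geometric multiplicity). These force block sizes [2, 1].
λ = 6: algebraic multiplicity 3 (exponent in χ_M), largest block size 2 (exponent in m_M), 2 blocks (geometric multiplicity). These force block sizes [2, 1].

Jordan blocks: (2, 2), (2, 1), (6, 2), (6, 1)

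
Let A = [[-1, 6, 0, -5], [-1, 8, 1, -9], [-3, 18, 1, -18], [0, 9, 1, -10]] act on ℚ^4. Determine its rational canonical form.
R = [[0, 0, 0, -5], [1, 0, 0, -10], [0, 1, 0, -6], [0, 0, 1, -2]]

The invariant factors of A (the non-unit diagonal entries of the Smith normal form of xI - A over ℚ[x]) are (x + 1)^2(x^2 + 5), each dividing the next. The characteristic polynomial is their product, (x + 1)^2(x^2 + 5).

The rational canonical form is the block-diagonal matrix of companion matrices C(f_i):
R = [[0, 0, 0, -5], [1, 0, 0, -10], [0, 1, 0, -6], [0, 0, 1, -2]].

Note the characteristic polynomial does not split into linear factors over ℚ, so A has no Jordan form over ℚ; the rational canonical form exists over any field.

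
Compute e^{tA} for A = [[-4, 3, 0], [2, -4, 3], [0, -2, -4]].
e^{tA} = [[(3*t^2 + 1)*e^{-4*t}, 3*t*e^{-4*t}, 9*t^2*e^{-4*t}/2], [2*t*e^{-4*t}, e^{-4*t}, 3*t*e^{-4*t}], [-2*t^2*e^{-4*t}, -2*t*e^{-4*t}, (1 - 3*t^2)*e^{-4*t}]]

A has Jordan form J = [[-4, 1, 0], [0, -4, 1], [0, 0, -4]] with A = PJP^{-1}, so e^{tA} = P e^{tJ} P^{-1}.

For a Jordan block J_k(λ), e^{tJ_k(λ)} = e^{λt} · (I + tN + t^2 N^2/2! + ... + t^{k-1} N^{k-1}/(k-1)!) where N is the nilpotent superdiagonal part.

Assembling the blocks and conjugating back gives the entries of e^{tA} as shown above.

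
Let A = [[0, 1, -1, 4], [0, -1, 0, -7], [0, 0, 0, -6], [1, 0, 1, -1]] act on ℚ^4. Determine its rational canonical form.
The invariant factors of A (the non-unit diagonal entries of the Smith normal form of xI - A over ℚ[x]) are (x + 2)(x^3 + 3x - 3), each dividing the next. The characteristic polynomial is their product, (x + 2)(x^3 + 3x - 3).

The rational canonical form is the block-diagonal matrix of companion matrices C(f_i):
R = [[0, 0, 0, 6], [1, 0, 0, -3], [0, 1, 0, -3], [0, 0, 1, -2]].

Note the characteristic polynomial does not split into linear factors over ℚ, so A has no Jordan form over ℚ; the rational canonical form exists over any field.

R = [[0, 0, 0, 6], [1, 0, 0, -3], [0, 1, 0, -3], [0, 0, 1, -2]]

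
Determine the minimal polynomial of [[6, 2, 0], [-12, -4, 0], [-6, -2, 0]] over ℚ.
m_A(x) = x(x - 2)

The characteristic polynomial factors as x^2(x - 2). The minimal polynomial is ∏(x - λ)^{k_λ} where k_λ is the size of the largest Jordan block at λ.

For λ = 0: rank(A) = 1, and the largest Jordan block has size 1 (the smallest k with rank(A^k) = rank(A^(k+1))).
For λ = 2: rank(A - 2I) = 2, and the largest Jordan block has size 1 (the smallest k with rank((A - 2I)^k) = rank((A - 2I)^(k+1))).

So m_A(x) = x(x - 2).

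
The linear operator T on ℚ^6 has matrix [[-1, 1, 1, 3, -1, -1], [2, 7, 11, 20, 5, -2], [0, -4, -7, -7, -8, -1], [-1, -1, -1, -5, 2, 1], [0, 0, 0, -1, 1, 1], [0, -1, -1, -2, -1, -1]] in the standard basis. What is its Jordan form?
J = [[-1, 1, 0, 0, 0, 0], [0, -1, 1, 0, 0, 0], [0, 0, -1, 0, 0, 0], [0, 0, 0, -1, 1, 0], [0, 0, 0, 0, -1, 1], [0, 0, 0, 0, 0, -1]]

The characteristic polynomial is det(xI - A) = (x + 1)^6, so the eigenvalues are -1 (algebraic multiplicity 6).

For λ = -1: rank(A + I) = 4, rank((A + I)^2) = 2, rank((A + I)^3) = 0. The eigenspace has dimension 6 - 4 = 2, so there are 2 Jordan blocks; the rank sequence gives block sizes [3, 3].

Assembling the blocks gives the Jordan form J above.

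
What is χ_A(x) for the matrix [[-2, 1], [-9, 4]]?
xI - A = [[x + 2, -1], [9, x - 4]].

Expanding det(xI - A) along the first row:
det(xI - A) = + (x + 2)·det([[x - 4]]) - (-1)·det([[9]]).

Evaluating gives χ_A(x) = x^2 - 2x + 1 = (x - 1)^2.

χ_A(x) = (x - 1)^2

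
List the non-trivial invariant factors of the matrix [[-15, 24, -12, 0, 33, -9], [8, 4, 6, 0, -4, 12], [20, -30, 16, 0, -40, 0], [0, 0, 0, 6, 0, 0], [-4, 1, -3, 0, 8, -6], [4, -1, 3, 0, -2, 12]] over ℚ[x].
The Jordan structure of A has elementary divisors (x - 1), (x - 6)^2, (x - 6), (x - 6), (x - 6). Arranging the block sizes at each eigenvalue in decreasing order and taking row products gives the invariant factors.

Invariant factors (smallest first, each dividing the next): x - 6, x - 6, x - 6, (x - 6)^2(x - 1).

Check: the last factor (x - 6)^2(x - 1) is the minimal polynomial, and the product (x - 6)^5(x - 1) is the characteristic polynomial.

x - 6, x - 6, x - 6, (x - 6)^2(x - 1)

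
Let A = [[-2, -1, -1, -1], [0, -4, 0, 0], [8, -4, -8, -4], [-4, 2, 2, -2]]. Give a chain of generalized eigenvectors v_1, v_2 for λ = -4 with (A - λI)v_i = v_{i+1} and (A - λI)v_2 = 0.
v_1 = [[2, 1, 6, -4]]^T, v_2 = [[1, 0, 4, -2]]^T

We seek v_1 ∈ ker((A + 4I)^2) \ ker(A + 4I), then set v_{i+1} = (A + 4I) v_i.

One such chain is v_1 = [[2, 1, 6, -4]]^T, v_2 = [[1, 0, 4, -2]]^T. Check: (A + 4I) v_2 = [[0, 0, 0, 0]]^T = 0.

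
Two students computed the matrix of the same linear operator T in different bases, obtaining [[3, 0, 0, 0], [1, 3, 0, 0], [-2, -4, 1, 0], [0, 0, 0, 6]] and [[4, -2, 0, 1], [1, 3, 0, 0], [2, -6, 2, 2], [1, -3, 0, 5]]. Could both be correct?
trace(A) = 13 but trace(B) = 14. The trace is a similarity invariant, so A and B are not similar.

No.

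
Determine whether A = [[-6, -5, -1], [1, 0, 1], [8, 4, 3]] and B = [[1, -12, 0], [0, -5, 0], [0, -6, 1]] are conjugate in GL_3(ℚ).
Both have characteristic polynomial (x - 1)^2(x + 5), but the minimal polynomial of A is (x - 1)^2(x + 5) while the minimal polynomial of B is (x - 1)(x + 5). The minimal polynomial is a similarity invariant, so A and B are not similar.

No.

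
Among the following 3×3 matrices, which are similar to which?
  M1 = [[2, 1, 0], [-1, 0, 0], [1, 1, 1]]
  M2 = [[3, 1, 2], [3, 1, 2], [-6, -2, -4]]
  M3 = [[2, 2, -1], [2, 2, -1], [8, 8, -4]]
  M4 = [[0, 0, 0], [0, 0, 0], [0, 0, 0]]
Characteristic polynomials: χ_{M1} = (x - 1)^3, χ_{M2} = x^3, χ_{M3} = x^3, χ_{M4} = x^3.

{M1}: invariant factors x - 1, (x - 1)^2.

{M2, M3}: invariant factors x, x^2.

{M4}: invariant factors x, x, x.

Matrices are similar if and only if their invariant-factor lists agree; the partition into similarity classes is {M1}, {M2, M3}, {M4}.

3 classes: {M1}, {M2, M3}, {M4}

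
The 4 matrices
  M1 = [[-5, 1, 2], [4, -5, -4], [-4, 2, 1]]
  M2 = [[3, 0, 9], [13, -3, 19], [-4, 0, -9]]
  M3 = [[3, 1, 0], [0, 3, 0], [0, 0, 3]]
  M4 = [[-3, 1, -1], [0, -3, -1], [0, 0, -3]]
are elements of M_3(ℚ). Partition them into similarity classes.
3 classes: {M1}, {M2, M4}, {M3}

Characteristic polynomials: χ_{M1} = (x + 3)^3, χ_{M2} = (x + 3)^3, χ_{M3} = (x - 3)^3, χ_{M4} = (x + 3)^3.

{M1}: invariant factors x + 3, (x + 3)^2.

{M2, M4}: invariant factors (x + 3)^3.

{M3}: invariant factors x - 3, (x - 3)^2.

Matrices are similar if and only if their invariant-factor lists agree; the partition into similarity classes is {M1}, {M2, M4}, {M3}.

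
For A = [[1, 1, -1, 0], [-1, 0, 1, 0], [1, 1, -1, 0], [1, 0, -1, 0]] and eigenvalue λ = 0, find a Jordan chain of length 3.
We seek v_1 ∈ ker(A^3) \ ker(A^2), then set v_{i+1} = A v_i.

One such chain is v_1 = [[1, 1, 2, -2]]^T, v_2 = [[0, 1, 0, -1]]^T, v_3 = [[1, 0, 1, 0]]^T. Check: A v_3 = [[0, 0, 0, 0]]^T = 0.

v_1 = [[1, 1, 2, -2]]^T, v_2 = [[0, 1, 0, -1]]^T, v_3 = [[1, 0, 1, 0]]^T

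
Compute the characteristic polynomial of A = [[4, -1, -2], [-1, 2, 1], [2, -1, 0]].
xI - A = [[x - 4, 1, 2], [1, x - 2, -1], [-2, 1, x]].

Expanding det(xI - A) along the first row:
det(xI - A) = + (x - 4)·det([[x - 2, -1], [1, x]]) - (1)·det([[1, -1], [-2, x]]) + (2)·det([[1, x - 2], [-2, 1]]).

Evaluating gives χ_A(x) = x^3 - 6x^2 + 12x - 8 = (x - 2)^3.

χ_A(x) = (x - 2)^3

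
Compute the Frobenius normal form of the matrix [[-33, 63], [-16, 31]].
R = [[0, 15], [1, -2]]

The invariant factors of A (the non-unit diagonal entries of the Smith normal form of xI - A over ℚ[x]) are (x - 3)(x + 5), each dividing the next. The characteristic polynomial is their product, (x - 3)(x + 5).

The rational canonical form is the block-diagonal matrix of companion matrices C(f_i):
R = [[0, 15], [1, -2]].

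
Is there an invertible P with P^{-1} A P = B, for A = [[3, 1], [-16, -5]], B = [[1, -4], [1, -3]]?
Yes.

Two matrices over a field are similar if and only if they have the same invariant factors.

Both A and B have characteristic polynomial (x + 1)^2 and minimal polynomial (x + 1)^2. Computing further, both have invariant factors (x + 1)^2. Hence A and B are similar.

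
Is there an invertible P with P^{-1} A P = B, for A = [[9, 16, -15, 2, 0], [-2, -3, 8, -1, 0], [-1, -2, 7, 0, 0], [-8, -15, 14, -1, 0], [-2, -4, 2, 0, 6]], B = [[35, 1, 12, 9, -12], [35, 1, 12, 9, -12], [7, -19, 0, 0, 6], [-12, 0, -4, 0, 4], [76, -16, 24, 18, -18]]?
Yes.

Two matrices over a field are similar if and only if they have the same invariant factors.

Both A and B have characteristic polynomial x^2(x - 6)^3 and minimal polynomial x^2(x - 6)^2. Computing further, both have invariant factors x - 6, x^2(x - 6)^2. Hence A and B are similar.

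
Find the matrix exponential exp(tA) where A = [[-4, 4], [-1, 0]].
A has Jordan form J = [[-2, 1], [0, -2]] with A = PJP^{-1}, so e^{tA} = P e^{tJ} P^{-1}.

For a Jordan block J_k(λ), e^{tJ_k(λ)} = e^{λt} · (I + tN + t^2 N^2/2! + ... + t^{k-1} N^{k-1}/(k-1)!) where N is the nilpotent superdiagonal part.

Assembling the blocks and conjugating back gives the entries of e^{tA} as shown above.

e^{tA} = [[(1 - 2*t)*e^{-2*t}, 4*t*e^{-2*t}], [-t*e^{-2*t}, (2*t + 1)*e^{-2*t}]]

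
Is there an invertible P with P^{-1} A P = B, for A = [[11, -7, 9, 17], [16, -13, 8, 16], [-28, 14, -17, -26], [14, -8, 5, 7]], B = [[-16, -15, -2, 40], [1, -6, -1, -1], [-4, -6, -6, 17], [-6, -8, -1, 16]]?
Two matrices over a field are similar if and only if they have the same invariant factors.

Both A and B have characteristic polynomial (x - 3)(x + 5)^3 and minimal polynomial (x - 3)(x + 5)^3. Computing further, both have invariant factors (x - 3)(x + 5)^3. Hence A and B are similar.

Yes.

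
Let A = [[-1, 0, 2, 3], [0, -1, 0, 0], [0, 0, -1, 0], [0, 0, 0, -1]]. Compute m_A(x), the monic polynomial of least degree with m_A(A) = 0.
The characteristic polynomial factors as (x + 1)^4. The minimal polynomial is ∏(x - λ)^{k_λ} where k_λ is the size of the largest Jordan block at λ.

For λ = -1: rank(A + I) = 1, and the largest Jordan block has size 2 (the smallest k with rank((A + I)^k) = rank((A + I)^(k+1))).

So m_A(x) = (x + 1)^2.

m_A(x) = (x + 1)^2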